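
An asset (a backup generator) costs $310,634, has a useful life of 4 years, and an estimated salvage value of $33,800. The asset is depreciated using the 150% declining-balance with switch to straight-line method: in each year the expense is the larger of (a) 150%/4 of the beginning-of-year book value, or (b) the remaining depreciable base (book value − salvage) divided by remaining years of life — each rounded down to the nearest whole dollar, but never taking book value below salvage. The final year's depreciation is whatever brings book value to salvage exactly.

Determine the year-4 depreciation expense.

Depreciable base = $310,634 − $33,800 = $276,834.
Year 1: DB = ⌊$310,634 × 150%/4⌋ = $116,487; SL = ⌊$276,834/4⌋ = $69,208 → take DB $116,487. Book value $194,147.
Year 2: DB = ⌊$194,147 × 150%/4⌋ = $72,805; SL = ⌊$160,347/3⌋ = $53,449 → take DB $72,805. Book value $121,342.
Year 3: DB = ⌊$121,342 × 150%/4⌋ = $45,503; SL = ⌊$87,542/2⌋ = $43,771 → take DB $45,503. Book value $75,839.
Year 4 (final): $75,839 − $33,800 = $42,039. Book value $33,800.

$42,039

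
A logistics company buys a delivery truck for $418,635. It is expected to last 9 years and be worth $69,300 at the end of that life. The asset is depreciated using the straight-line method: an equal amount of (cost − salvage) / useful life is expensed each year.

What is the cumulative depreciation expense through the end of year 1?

Depreciable base = $418,635 − $69,300 = $349,335.
Annual expense = $349,335 / 9 = $38,815.
End of year 1: book value $379,820.
Accumulated through year 1 = $418,635 − $379,820 = $38,815.

$38,815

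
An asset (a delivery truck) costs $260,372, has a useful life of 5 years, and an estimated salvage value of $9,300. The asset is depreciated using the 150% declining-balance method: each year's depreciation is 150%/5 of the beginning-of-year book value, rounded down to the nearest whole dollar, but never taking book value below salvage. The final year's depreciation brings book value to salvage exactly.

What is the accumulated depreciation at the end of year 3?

Depreciable base = $260,372 − $9,300 = $251,072.
Year 1: ⌊$260,372 × 150%/5⌋ = $78,111. Book value $182,261.
Year 2: ⌊$182,261 × 150%/5⌋ = $54,678. Book value $127,583.
Year 3: ⌊$127,583 × 150%/5⌋ = $38,274. Book value $89,309.
Accumulated through year 3 = $260,372 − $89,309 = $171,063.

$171,063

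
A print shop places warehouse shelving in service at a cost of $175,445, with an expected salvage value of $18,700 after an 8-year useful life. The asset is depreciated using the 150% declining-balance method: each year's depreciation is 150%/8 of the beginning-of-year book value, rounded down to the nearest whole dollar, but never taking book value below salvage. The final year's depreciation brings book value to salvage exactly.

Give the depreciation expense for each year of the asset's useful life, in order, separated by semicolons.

$32,895; $26,728; $21,716; $17,644; $14,336; $11,648; $9,464; $22,314

Depreciable base = $175,445 − $18,700 = $156,745.
Year 1: ⌊$175,445 × 150%/8⌋ = $32,895. Book value $142,550.
Year 2: ⌊$142,550 × 150%/8⌋ = $26,728. Book value $115,822.
Year 3: ⌊$115,822 × 150%/8⌋ = $21,716. Book value $94,106.
Year 4: ⌊$94,106 × 150%/8⌋ = $17,644. Book value $76,462.
Year 5: ⌊$76,462 × 150%/8⌋ = $14,336. Book value $62,126.
Year 6: ⌊$62,126 × 150%/8⌋ = $11,648. Book value $50,478.
Year 7: ⌊$50,478 × 150%/8⌋ = $9,464. Book value $41,014.
Year 8 (final): $41,014 − $18,700 = $22,314. Book value $18,700.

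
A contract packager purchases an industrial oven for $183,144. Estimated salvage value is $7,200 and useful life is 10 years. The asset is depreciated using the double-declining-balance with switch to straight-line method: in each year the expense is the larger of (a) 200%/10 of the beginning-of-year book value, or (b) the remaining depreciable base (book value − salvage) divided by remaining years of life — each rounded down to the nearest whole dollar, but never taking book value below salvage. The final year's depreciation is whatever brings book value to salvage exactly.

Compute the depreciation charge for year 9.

$10,203

Depreciable base = $183,144 − $7,200 = $175,944.
Year 1: DB = ⌊$183,144 × 200%/10⌋ = $36,628; SL = ⌊$175,944/10⌋ = $17,594 → take DB $36,628. Book value $146,516.
Year 2: DB = ⌊$146,516 × 200%/10⌋ = $29,303; SL = ⌊$139,316/9⌋ = $15,479 → take DB $29,303. Book value $117,213.
Year 3: DB = ⌊$117,213 × 200%/10⌋ = $23,442; SL = ⌊$110,013/8⌋ = $13,751 → take DB $23,442. Book value $93,771.
Year 4: DB = ⌊$93,771 × 200%/10⌋ = $18,754; SL = ⌊$86,571/7⌋ = $12,367 → take DB $18,754. Book value $75,017.
Year 5: DB = ⌊$75,017 × 200%/10⌋ = $15,003; SL = ⌊$67,817/6⌋ = $11,302 → take DB $15,003. Book value $60,014.
Year 6: DB = ⌊$60,014 × 200%/10⌋ = $12,002; SL = ⌊$52,814/5⌋ = $10,562 → take DB $12,002. Book value $48,012.
Year 7: DB = ⌊$48,012 × 200%/10⌋ = $9,602; SL = ⌊$40,812/4⌋ = $10,203 → take SL $10,203. Book value $37,809.
Year 8: DB = ⌊$37,809 × 200%/10⌋ = $7,561; SL = ⌊$30,609/3⌋ = $10,203 → take SL $10,203. Book value $27,606.
Year 9: DB = ⌊$27,606 × 200%/10⌋ = $5,521; SL = ⌊$20,406/2⌋ = $10,203 → take SL $10,203. Book value $17,403.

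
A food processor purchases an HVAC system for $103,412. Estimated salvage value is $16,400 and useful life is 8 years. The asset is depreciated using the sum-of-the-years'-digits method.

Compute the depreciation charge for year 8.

Depreciable base = $103,412 − $16,400 = $87,012.
Sum of the years' digits = 8+7+6+5+4+3+2+1 = 36.
Year 1: $87,012 × 8/36 = $19,336. Book value $84,076.
Year 2: $87,012 × 7/36 = $16,919. Book value $67,157.
Year 3: $87,012 × 6/36 = $14,502. Book value $52,655.
Year 4: $87,012 × 5/36 = $12,085. Book value $40,570.
Year 5: $87,012 × 4/36 = $9,668. Book value $30,902.
Year 6: $87,012 × 3/36 = $7,251. Book value $23,651.
Year 7: $87,012 × 2/36 = $4,834. Book value $18,817.
Year 8: $87,012 × 1/36 = $2,417. Book value $16,400.

$2,417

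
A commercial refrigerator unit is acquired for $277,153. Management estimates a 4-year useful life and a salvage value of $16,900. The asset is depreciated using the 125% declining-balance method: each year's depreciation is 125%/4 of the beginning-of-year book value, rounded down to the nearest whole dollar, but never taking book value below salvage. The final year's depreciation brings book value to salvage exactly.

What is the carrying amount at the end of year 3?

$90,062

Depreciable base = $277,153 − $16,900 = $260,253.
Year 1: ⌊$277,153 × 125%/4⌋ = $86,610. Book value $190,543.
Year 2: ⌊$190,543 × 125%/4⌋ = $59,544. Book value $130,999.
Year 3: ⌊$130,999 × 125%/4⌋ = $40,937. Book value $90,062.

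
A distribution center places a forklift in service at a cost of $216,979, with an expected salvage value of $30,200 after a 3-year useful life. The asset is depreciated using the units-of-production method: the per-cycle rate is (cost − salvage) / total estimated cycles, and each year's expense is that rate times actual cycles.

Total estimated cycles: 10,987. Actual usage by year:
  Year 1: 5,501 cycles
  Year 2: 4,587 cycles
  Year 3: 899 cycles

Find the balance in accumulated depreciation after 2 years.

$171,496

Depreciable base = $216,979 − $30,200 = $186,779.
Rate = $186,779 / 10,987 cycles = $17 per cycle.
Year 1: 5,501 × $17 = $93,517. Book value $123,462.
Year 2: 4,587 × $17 = $77,979. Book value $45,483.
Accumulated through year 2 = $216,979 − $45,483 = $171,496.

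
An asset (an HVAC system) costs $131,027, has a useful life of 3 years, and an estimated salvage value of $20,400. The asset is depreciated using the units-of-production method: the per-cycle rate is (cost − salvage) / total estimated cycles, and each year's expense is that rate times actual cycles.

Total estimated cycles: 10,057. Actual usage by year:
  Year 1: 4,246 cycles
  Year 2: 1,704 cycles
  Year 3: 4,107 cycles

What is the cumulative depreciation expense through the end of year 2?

$65,450

Depreciable base = $131,027 − $20,400 = $110,627.
Rate = $110,627 / 10,057 cycles = $11 per cycle.
Year 1: 4,246 × $11 = $46,706. Book value $84,321.
Year 2: 1,704 × $11 = $18,744. Book value $65,577.
Accumulated through year 2 = $131,027 − $65,577 = $65,450.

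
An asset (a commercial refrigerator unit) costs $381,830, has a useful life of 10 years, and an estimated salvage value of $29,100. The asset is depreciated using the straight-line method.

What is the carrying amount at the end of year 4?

Depreciable base = $381,830 − $29,100 = $352,730.
Annual expense = $352,730 / 10 = $35,273.
End of year 1: book value $346,557.
End of year 2: book value $311,284.
End of year 3: book value $276,011.
End of year 4: book value $240,738.

$240,738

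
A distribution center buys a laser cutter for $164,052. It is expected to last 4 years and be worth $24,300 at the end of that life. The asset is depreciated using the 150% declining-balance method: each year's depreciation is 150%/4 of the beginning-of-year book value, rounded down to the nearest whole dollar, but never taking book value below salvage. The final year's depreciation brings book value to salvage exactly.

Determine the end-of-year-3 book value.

$40,053

Depreciable base = $164,052 − $24,300 = $139,752.
Year 1: ⌊$164,052 × 150%/4⌋ = $61,519. Book value $102,533.
Year 2: ⌊$102,533 × 150%/4⌋ = $38,449. Book value $64,084.
Year 3: ⌊$64,084 × 150%/4⌋ = $24,031. Book value $40,053.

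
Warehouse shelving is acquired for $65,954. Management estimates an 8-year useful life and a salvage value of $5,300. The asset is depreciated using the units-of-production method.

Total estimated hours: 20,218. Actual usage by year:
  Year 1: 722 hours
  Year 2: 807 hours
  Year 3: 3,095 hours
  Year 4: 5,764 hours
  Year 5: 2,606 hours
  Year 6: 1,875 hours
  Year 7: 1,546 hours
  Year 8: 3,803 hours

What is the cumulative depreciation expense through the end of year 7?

$49,245

Depreciable base = $65,954 − $5,300 = $60,654.
Rate = $60,654 / 20,218 hours = $3 per hour.
Year 1: 722 × $3 = $2,166. Book value $63,788.
Year 2: 807 × $3 = $2,421. Book value $61,367.
Year 3: 3,095 × $3 = $9,285. Book value $52,082.
Year 4: 5,764 × $3 = $17,292. Book value $34,790.
Year 5: 2,606 × $3 = $7,818. Book value $26,972.
Year 6: 1,875 × $3 = $5,625. Book value $21,347.
Year 7: 1,546 × $3 = $4,638. Book value $16,709.
Accumulated through year 7 = $65,954 − $16,709 = $49,245.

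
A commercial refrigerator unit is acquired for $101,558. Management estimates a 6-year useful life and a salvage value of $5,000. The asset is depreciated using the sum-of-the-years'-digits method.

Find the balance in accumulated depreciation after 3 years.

Depreciable base = $101,558 − $5,000 = $96,558.
Sum of the years' digits = 6+5+4+3+2+1 = 21.
Year 1: $96,558 × 6/21 = $27,588. Book value $73,970.
Year 2: $96,558 × 5/21 = $22,990. Book value $50,980.
Year 3: $96,558 × 4/21 = $18,392. Book value $32,588.
Accumulated through year 3 = $101,558 − $32,588 = $68,970.

$68,970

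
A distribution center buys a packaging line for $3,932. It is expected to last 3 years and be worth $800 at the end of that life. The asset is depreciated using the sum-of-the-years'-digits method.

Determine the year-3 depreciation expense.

Depreciable base = $3,932 − $800 = $3,132.
Sum of the years' digits = 3+2+1 = 6.
Year 1: $3,132 × 3/6 = $1,566. Book value $2,366.
Year 2: $3,132 × 2/6 = $1,044. Book value $1,322.
Year 3: $3,132 × 1/6 = $522. Book value $800.

$522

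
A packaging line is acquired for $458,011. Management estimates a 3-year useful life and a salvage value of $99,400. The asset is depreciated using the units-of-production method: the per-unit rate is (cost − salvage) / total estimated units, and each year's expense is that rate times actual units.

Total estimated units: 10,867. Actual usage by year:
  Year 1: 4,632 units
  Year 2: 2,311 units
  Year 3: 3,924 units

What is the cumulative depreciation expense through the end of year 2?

$229,119

Depreciable base = $458,011 − $99,400 = $358,611.
Rate = $358,611 / 10,867 units = $33 per unit.
Year 1: 4,632 × $33 = $152,856. Book value $305,155.
Year 2: 2,311 × $33 = $76,263. Book value $228,892.
Accumulated through year 2 = $458,011 − $228,892 = $229,119.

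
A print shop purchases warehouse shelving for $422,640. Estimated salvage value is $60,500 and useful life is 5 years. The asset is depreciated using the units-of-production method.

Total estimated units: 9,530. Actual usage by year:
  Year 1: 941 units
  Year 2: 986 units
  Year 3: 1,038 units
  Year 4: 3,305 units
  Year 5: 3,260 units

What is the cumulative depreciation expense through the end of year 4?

$238,260

Depreciable base = $422,640 − $60,500 = $362,140.
Rate = $362,140 / 9,530 units = $38 per unit.
Year 1: 941 × $38 = $35,758. Book value $386,882.
Year 2: 986 × $38 = $37,468. Book value $349,414.
Year 3: 1,038 × $38 = $39,444. Book value $309,970.
Year 4: 3,305 × $38 = $125,590. Book value $184,380.
Accumulated through year 4 = $422,640 − $184,380 = $238,260.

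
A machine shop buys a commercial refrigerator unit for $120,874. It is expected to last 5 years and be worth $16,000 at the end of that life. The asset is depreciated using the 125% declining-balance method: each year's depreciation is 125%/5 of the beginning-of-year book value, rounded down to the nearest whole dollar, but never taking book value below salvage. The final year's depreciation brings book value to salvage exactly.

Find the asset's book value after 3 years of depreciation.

Depreciable base = $120,874 − $16,000 = $104,874.
Year 1: ⌊$120,874 × 125%/5⌋ = $30,218. Book value $90,656.
Year 2: ⌊$90,656 × 125%/5⌋ = $22,664. Book value $67,992.
Year 3: ⌊$67,992 × 125%/5⌋ = $16,998. Book value $50,994.

$50,994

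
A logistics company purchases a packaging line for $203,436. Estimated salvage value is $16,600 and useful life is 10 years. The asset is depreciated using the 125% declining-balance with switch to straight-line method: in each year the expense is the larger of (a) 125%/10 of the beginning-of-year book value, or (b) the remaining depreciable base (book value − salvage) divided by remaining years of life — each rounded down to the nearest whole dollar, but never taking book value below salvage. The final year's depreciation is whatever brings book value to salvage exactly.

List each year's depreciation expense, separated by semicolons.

Depreciable base = $203,436 − $16,600 = $186,836.
Year 1: DB = ⌊$203,436 × 125%/10⌋ = $25,429; SL = ⌊$186,836/10⌋ = $18,683 → take DB $25,429. Book value $178,007.
Year 2: DB = ⌊$178,007 × 125%/10⌋ = $22,250; SL = ⌊$161,407/9⌋ = $17,934 → take DB $22,250. Book value $155,757.
Year 3: DB = ⌊$155,757 × 125%/10⌋ = $19,469; SL = ⌊$139,157/8⌋ = $17,394 → take DB $19,469. Book value $136,288.
Year 4: DB = ⌊$136,288 × 125%/10⌋ = $17,036; SL = ⌊$119,688/7⌋ = $17,098 → take SL $17,098. Book value $119,190.
Year 5: DB = ⌊$119,190 × 125%/10⌋ = $14,898; SL = ⌊$102,590/6⌋ = $17,098 → take SL $17,098. Book value $102,092.
Year 6: DB = ⌊$102,092 × 125%/10⌋ = $12,761; SL = ⌊$85,492/5⌋ = $17,098 → take SL $17,098. Book value $84,994.
Year 7: DB = ⌊$84,994 × 125%/10⌋ = $10,624; SL = ⌊$68,394/4⌋ = $17,098 → take SL $17,098. Book value $67,896.
Year 8: DB = ⌊$67,896 × 125%/10⌋ = $8,487; SL = ⌊$51,296/3⌋ = $17,098 → take SL $17,098. Book value $50,798.
Year 9: DB = ⌊$50,798 × 125%/10⌋ = $6,349; SL = ⌊$34,198/2⌋ = $17,099 → take SL $17,099. Book value $33,699.
Year 10 (final): $33,699 − $16,600 = $17,099. Book value $16,600.

$25,429; $22,250; $19,469; $17,098; $17,098; $17,098; $17,098; $17,098; $17,099; $17,099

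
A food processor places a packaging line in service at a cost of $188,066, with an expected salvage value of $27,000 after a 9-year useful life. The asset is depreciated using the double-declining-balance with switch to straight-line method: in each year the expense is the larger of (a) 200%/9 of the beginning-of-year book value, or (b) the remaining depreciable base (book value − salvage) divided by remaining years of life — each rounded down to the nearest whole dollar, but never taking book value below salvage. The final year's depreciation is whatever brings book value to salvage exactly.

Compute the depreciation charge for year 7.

Depreciable base = $188,066 − $27,000 = $161,066.
Year 1: DB = ⌊$188,066 × 200%/9⌋ = $41,792; SL = ⌊$161,066/9⌋ = $17,896 → take DB $41,792. Book value $146,274.
Year 2: DB = ⌊$146,274 × 200%/9⌋ = $32,505; SL = ⌊$119,274/8⌋ = $14,909 → take DB $32,505. Book value $113,769.
Year 3: DB = ⌊$113,769 × 200%/9⌋ = $25,282; SL = ⌊$86,769/7⌋ = $12,395 → take DB $25,282. Book value $88,487.
Year 4: DB = ⌊$88,487 × 200%/9⌋ = $19,663; SL = ⌊$61,487/6⌋ = $10,247 → take DB $19,663. Book value $68,824.
Year 5: DB = ⌊$68,824 × 200%/9⌋ = $15,294; SL = ⌊$41,824/5⌋ = $8,364 → take DB $15,294. Book value $53,530.
Year 6: DB = ⌊$53,530 × 200%/9⌋ = $11,895; SL = ⌊$26,530/4⌋ = $6,632 → take DB $11,895. Book value $41,635.
Year 7: DB = ⌊$41,635 × 200%/9⌋ = $9,252; SL = ⌊$14,635/3⌋ = $4,878 → take DB $9,252. Book value $32,383.

$9,252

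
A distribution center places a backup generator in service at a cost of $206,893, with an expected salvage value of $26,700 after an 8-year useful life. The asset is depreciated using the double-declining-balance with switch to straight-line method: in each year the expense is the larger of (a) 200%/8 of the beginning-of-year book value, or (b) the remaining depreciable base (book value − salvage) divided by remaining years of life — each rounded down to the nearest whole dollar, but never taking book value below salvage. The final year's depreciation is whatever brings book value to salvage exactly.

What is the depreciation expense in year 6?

$12,274

Depreciable base = $206,893 − $26,700 = $180,193.
Year 1: DB = ⌊$206,893 × 200%/8⌋ = $51,723; SL = ⌊$180,193/8⌋ = $22,524 → take DB $51,723. Book value $155,170.
Year 2: DB = ⌊$155,170 × 200%/8⌋ = $38,792; SL = ⌊$128,470/7⌋ = $18,352 → take DB $38,792. Book value $116,378.
Year 3: DB = ⌊$116,378 × 200%/8⌋ = $29,094; SL = ⌊$89,678/6⌋ = $14,946 → take DB $29,094. Book value $87,284.
Year 4: DB = ⌊$87,284 × 200%/8⌋ = $21,821; SL = ⌊$60,584/5⌋ = $12,116 → take DB $21,821. Book value $65,463.
Year 5: DB = ⌊$65,463 × 200%/8⌋ = $16,365; SL = ⌊$38,763/4⌋ = $9,690 → take DB $16,365. Book value $49,098.
Year 6: DB = ⌊$49,098 × 200%/8⌋ = $12,274; SL = ⌊$22,398/3⌋ = $7,466 → take DB $12,274. Book value $36,824.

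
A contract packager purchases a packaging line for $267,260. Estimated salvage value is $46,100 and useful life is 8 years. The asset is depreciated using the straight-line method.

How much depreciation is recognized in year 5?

$27,645

Depreciable base = $267,260 − $46,100 = $221,160.
Annual expense = $221,160 / 8 = $27,645.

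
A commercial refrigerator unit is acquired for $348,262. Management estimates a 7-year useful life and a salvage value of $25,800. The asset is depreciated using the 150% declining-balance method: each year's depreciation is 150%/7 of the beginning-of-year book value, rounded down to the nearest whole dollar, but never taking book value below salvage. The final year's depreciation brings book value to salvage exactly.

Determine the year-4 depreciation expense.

Depreciable base = $348,262 − $25,800 = $322,462.
Year 1: ⌊$348,262 × 150%/7⌋ = $74,627. Book value $273,635.
Year 2: ⌊$273,635 × 150%/7⌋ = $58,636. Book value $214,999.
Year 3: ⌊$214,999 × 150%/7⌋ = $46,071. Book value $168,928.
Year 4: ⌊$168,928 × 150%/7⌋ = $36,198. Book value $132,730.

$36,198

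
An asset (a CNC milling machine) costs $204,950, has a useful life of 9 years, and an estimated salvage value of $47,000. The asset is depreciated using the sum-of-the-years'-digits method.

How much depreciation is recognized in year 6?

Depreciable base = $204,950 − $47,000 = $157,950.
Sum of the years' digits = 9+8+7+6+5+4+3+2+1 = 45.
Year 1: $157,950 × 9/45 = $31,590. Book value $173,360.
Year 2: $157,950 × 8/45 = $28,080. Book value $145,280.
Year 3: $157,950 × 7/45 = $24,570. Book value $120,710.
Year 4: $157,950 × 6/45 = $21,060. Book value $99,650.
Year 5: $157,950 × 5/45 = $17,550. Book value $82,100.
Year 6: $157,950 × 4/45 = $14,040. Book value $68,060.

$14,040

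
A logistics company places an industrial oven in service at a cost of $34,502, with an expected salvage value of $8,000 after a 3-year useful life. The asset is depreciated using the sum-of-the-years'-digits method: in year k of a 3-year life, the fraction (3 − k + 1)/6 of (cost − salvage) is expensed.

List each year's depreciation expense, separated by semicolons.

$13,251; $8,834; $4,417

Depreciable base = $34,502 − $8,000 = $26,502.
Sum of the years' digits = 3+2+1 = 6.
Year 1: $26,502 × 3/6 = $13,251. Book value $21,251.
Year 2: $26,502 × 2/6 = $8,834. Book value $12,417.
Year 3: $26,502 × 1/6 = $4,417. Book value $8,000.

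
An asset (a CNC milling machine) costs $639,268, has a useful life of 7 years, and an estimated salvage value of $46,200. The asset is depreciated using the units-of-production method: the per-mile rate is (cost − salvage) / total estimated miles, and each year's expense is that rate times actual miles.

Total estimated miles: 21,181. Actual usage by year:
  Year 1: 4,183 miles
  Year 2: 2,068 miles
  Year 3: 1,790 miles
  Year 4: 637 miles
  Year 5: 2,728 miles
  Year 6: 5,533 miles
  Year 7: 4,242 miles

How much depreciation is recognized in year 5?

Depreciable base = $639,268 − $46,200 = $593,068.
Rate = $593,068 / 21,181 miles = $28 per mile.
Year 1: 4,183 × $28 = $117,124. Book value $522,144.
Year 2: 2,068 × $28 = $57,904. Book value $464,240.
Year 3: 1,790 × $28 = $50,120. Book value $414,120.
Year 4: 637 × $28 = $17,836. Book value $396,284.
Year 5: 2,728 × $28 = $76,384. Book value $319,900.

$76,384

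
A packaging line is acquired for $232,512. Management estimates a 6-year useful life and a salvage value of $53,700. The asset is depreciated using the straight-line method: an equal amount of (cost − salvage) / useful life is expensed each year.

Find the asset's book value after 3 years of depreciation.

$143,106

Depreciable base = $232,512 − $53,700 = $178,812.
Annual expense = $178,812 / 6 = $29,802.
End of year 1: book value $202,710.
End of year 2: book value $172,908.
End of year 3: book value $143,106.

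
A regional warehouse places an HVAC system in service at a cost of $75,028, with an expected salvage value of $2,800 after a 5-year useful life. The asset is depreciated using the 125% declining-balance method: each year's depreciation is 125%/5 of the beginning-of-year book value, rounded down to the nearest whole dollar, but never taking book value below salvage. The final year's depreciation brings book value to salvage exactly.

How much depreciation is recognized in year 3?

$10,551

Depreciable base = $75,028 − $2,800 = $72,228.
Year 1: ⌊$75,028 × 125%/5⌋ = $18,757. Book value $56,271.
Year 2: ⌊$56,271 × 125%/5⌋ = $14,067. Book value $42,204.
Year 3: ⌊$42,204 × 125%/5⌋ = $10,551. Book value $31,653.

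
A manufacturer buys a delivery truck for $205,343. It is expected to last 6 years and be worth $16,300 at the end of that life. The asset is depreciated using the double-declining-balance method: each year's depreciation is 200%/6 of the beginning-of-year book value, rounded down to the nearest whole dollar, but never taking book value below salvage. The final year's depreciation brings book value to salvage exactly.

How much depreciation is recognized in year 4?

$20,281

Depreciable base = $205,343 − $16,300 = $189,043.
Year 1: ⌊$205,343 × 200%/6⌋ = $68,447. Book value $136,896.
Year 2: ⌊$136,896 × 200%/6⌋ = $45,632. Book value $91,264.
Year 3: ⌊$91,264 × 200%/6⌋ = $30,421. Book value $60,843.
Year 4: ⌊$60,843 × 200%/6⌋ = $20,281. Book value $40,562.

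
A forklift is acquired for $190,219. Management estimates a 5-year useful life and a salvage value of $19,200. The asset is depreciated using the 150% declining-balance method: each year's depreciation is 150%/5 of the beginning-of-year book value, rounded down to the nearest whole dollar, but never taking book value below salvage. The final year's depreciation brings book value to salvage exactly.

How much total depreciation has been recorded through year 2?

$97,011

Depreciable base = $190,219 − $19,200 = $171,019.
Year 1: ⌊$190,219 × 150%/5⌋ = $57,065. Book value $133,154.
Year 2: ⌊$133,154 × 150%/5⌋ = $39,946. Book value $93,208.
Accumulated through year 2 = $190,219 − $93,208 = $97,011.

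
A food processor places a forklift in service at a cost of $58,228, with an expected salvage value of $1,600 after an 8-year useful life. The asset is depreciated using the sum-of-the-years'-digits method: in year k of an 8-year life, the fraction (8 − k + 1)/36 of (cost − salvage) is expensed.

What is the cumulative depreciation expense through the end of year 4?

$40,898

Depreciable base = $58,228 − $1,600 = $56,628.
Sum of the years' digits = 8+7+6+5+4+3+2+1 = 36.
Year 1: $56,628 × 8/36 = $12,584. Book value $45,644.
Year 2: $56,628 × 7/36 = $11,011. Book value $34,633.
Year 3: $56,628 × 6/36 = $9,438. Book value $25,195.
Year 4: $56,628 × 5/36 = $7,865. Book value $17,330.
Accumulated through year 4 = $58,228 − $17,330 = $40,898.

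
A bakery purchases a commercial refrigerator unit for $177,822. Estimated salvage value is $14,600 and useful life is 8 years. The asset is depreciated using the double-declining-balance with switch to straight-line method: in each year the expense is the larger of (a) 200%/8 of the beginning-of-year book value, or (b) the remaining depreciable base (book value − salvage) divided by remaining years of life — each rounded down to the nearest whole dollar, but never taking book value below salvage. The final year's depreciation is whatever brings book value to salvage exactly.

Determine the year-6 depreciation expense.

Depreciable base = $177,822 − $14,600 = $163,222.
Year 1: DB = ⌊$177,822 × 200%/8⌋ = $44,455; SL = ⌊$163,222/8⌋ = $20,402 → take DB $44,455. Book value $133,367.
Year 2: DB = ⌊$133,367 × 200%/8⌋ = $33,341; SL = ⌊$118,767/7⌋ = $16,966 → take DB $33,341. Book value $100,026.
Year 3: DB = ⌊$100,026 × 200%/8⌋ = $25,006; SL = ⌊$85,426/6⌋ = $14,237 → take DB $25,006. Book value $75,020.
Year 4: DB = ⌊$75,020 × 200%/8⌋ = $18,755; SL = ⌊$60,420/5⌋ = $12,084 → take DB $18,755. Book value $56,265.
Year 5: DB = ⌊$56,265 × 200%/8⌋ = $14,066; SL = ⌊$41,665/4⌋ = $10,416 → take DB $14,066. Book value $42,199.
Year 6: DB = ⌊$42,199 × 200%/8⌋ = $10,549; SL = ⌊$27,599/3⌋ = $9,199 → take DB $10,549. Book value $31,650.

$10,549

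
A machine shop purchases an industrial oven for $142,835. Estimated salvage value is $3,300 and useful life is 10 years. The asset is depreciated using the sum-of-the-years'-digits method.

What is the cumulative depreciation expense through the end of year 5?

$101,480

Depreciable base = $142,835 − $3,300 = $139,535.
Sum of the years' digits = 10+9+8+7+6+5+4+3+2+1 = 55.
Year 1: $139,535 × 10/55 = $25,370. Book value $117,465.
Year 2: $139,535 × 9/55 = $22,833. Book value $94,632.
Year 3: $139,535 × 8/55 = $20,296. Book value $74,336.
Year 4: $139,535 × 7/55 = $17,759. Book value $56,577.
Year 5: $139,535 × 6/55 = $15,222. Book value $41,355.
Accumulated through year 5 = $142,835 − $41,355 = $101,480.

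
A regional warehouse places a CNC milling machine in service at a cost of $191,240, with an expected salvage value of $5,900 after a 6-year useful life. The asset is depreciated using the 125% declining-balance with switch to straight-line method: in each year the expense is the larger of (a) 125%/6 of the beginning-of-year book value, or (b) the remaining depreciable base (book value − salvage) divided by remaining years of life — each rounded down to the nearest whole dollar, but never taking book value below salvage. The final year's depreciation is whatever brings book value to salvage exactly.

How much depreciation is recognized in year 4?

Depreciable base = $191,240 − $5,900 = $185,340.
Year 1: DB = ⌊$191,240 × 125%/6⌋ = $39,841; SL = ⌊$185,340/6⌋ = $30,890 → take DB $39,841. Book value $151,399.
Year 2: DB = ⌊$151,399 × 125%/6⌋ = $31,541; SL = ⌊$145,499/5⌋ = $29,099 → take DB $31,541. Book value $119,858.
Year 3: DB = ⌊$119,858 × 125%/6⌋ = $24,970; SL = ⌊$113,958/4⌋ = $28,489 → take SL $28,489. Book value $91,369.
Year 4: DB = ⌊$91,369 × 125%/6⌋ = $19,035; SL = ⌊$85,469/3⌋ = $28,489 → take SL $28,489. Book value $62,880.

$28,489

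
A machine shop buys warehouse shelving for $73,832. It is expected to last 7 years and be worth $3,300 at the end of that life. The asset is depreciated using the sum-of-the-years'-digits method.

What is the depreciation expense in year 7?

$2,519

Depreciable base = $73,832 − $3,300 = $70,532.
Sum of the years' digits = 7+6+5+4+3+2+1 = 28.
Year 1: $70,532 × 7/28 = $17,633. Book value $56,199.
Year 2: $70,532 × 6/28 = $15,114. Book value $41,085.
Year 3: $70,532 × 5/28 = $12,595. Book value $28,490.
Year 4: $70,532 × 4/28 = $10,076. Book value $18,414.
Year 5: $70,532 × 3/28 = $7,557. Book value $10,857.
Year 6: $70,532 × 2/28 = $5,038. Book value $5,819.
Year 7: $70,532 × 1/28 = $2,519. Book value $3,300.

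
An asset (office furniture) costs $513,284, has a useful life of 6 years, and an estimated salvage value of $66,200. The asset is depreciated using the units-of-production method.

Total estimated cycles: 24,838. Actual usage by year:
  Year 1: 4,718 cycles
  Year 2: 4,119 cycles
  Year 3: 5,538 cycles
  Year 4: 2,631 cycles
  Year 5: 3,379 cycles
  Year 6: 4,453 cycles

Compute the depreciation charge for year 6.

$80,154

Depreciable base = $513,284 − $66,200 = $447,084.
Rate = $447,084 / 24,838 cycles = $18 per cycle.
Year 1: 4,718 × $18 = $84,924. Book value $428,360.
Year 2: 4,119 × $18 = $74,142. Book value $354,218.
Year 3: 5,538 × $18 = $99,684. Book value $254,534.
Year 4: 2,631 × $18 = $47,358. Book value $207,176.
Year 5: 3,379 × $18 = $60,822. Book value $146,354.
Year 6: 4,453 × $18 = $80,154. Book value $66,200.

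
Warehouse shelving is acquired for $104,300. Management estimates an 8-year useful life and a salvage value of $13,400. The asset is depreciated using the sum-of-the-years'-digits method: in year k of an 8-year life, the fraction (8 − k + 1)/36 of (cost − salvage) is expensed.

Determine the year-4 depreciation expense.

$12,625

Depreciable base = $104,300 − $13,400 = $90,900.
Sum of the years' digits = 8+7+6+5+4+3+2+1 = 36.
Year 1: $90,900 × 8/36 = $20,200. Book value $84,100.
Year 2: $90,900 × 7/36 = $17,675. Book value $66,425.
Year 3: $90,900 × 6/36 = $15,150. Book value $51,275.
Year 4: $90,900 × 5/36 = $12,625. Book value $38,650.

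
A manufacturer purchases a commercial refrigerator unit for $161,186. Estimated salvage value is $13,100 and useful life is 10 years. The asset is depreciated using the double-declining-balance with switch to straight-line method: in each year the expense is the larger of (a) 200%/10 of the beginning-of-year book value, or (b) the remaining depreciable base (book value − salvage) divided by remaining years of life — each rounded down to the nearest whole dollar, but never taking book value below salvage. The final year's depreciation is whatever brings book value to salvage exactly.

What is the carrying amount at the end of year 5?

Depreciable base = $161,186 − $13,100 = $148,086.
Year 1: DB = ⌊$161,186 × 200%/10⌋ = $32,237; SL = ⌊$148,086/10⌋ = $14,808 → take DB $32,237. Book value $128,949.
Year 2: DB = ⌊$128,949 × 200%/10⌋ = $25,789; SL = ⌊$115,849/9⌋ = $12,872 → take DB $25,789. Book value $103,160.
Year 3: DB = ⌊$103,160 × 200%/10⌋ = $20,632; SL = ⌊$90,060/8⌋ = $11,257 → take DB $20,632. Book value $82,528.
Year 4: DB = ⌊$82,528 × 200%/10⌋ = $16,505; SL = ⌊$69,428/7⌋ = $9,918 → take DB $16,505. Book value $66,023.
Year 5: DB = ⌊$66,023 × 200%/10⌋ = $13,204; SL = ⌊$52,923/6⌋ = $8,820 → take DB $13,204. Book value $52,819.

$52,819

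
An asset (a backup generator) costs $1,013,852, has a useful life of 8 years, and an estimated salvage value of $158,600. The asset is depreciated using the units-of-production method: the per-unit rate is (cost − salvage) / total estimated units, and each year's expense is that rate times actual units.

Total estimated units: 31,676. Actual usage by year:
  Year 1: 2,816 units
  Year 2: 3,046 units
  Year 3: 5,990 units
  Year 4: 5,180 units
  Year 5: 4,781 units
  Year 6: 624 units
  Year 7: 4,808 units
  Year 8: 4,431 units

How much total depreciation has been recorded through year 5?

$588,951

Depreciable base = $1,013,852 − $158,600 = $855,252.
Rate = $855,252 / 31,676 units = $27 per unit.
Year 1: 2,816 × $27 = $76,032. Book value $937,820.
Year 2: 3,046 × $27 = $82,242. Book value $855,578.
Year 3: 5,990 × $27 = $161,730. Book value $693,848.
Year 4: 5,180 × $27 = $139,860. Book value $553,988.
Year 5: 4,781 × $27 = $129,087. Book value $424,901.
Accumulated through year 5 = $1,013,852 − $424,901 = $588,951.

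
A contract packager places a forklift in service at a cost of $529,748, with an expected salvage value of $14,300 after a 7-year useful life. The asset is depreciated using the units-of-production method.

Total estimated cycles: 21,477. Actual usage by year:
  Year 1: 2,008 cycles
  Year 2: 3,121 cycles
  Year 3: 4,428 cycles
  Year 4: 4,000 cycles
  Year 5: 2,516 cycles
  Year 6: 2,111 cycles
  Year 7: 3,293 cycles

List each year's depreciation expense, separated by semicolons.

$48,192; $74,904; $106,272; $96,000; $60,384; $50,664; $79,032

Depreciable base = $529,748 − $14,300 = $515,448.
Rate = $515,448 / 21,477 cycles = $24 per cycle.
Year 1: 2,008 × $24 = $48,192. Book value $481,556.
Year 2: 3,121 × $24 = $74,904. Book value $406,652.
Year 3: 4,428 × $24 = $106,272. Book value $300,380.
Year 4: 4,000 × $24 = $96,000. Book value $204,380.
Year 5: 2,516 × $24 = $60,384. Book value $143,996.
Year 6: 2,111 × $24 = $50,664. Book value $93,332.
Year 7: 3,293 × $24 = $79,032. Book value $14,300.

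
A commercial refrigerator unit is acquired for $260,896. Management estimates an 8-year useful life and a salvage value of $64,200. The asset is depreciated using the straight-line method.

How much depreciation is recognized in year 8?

Depreciable base = $260,896 − $64,200 = $196,696.
Annual expense = $196,696 / 8 = $24,587.

$24,587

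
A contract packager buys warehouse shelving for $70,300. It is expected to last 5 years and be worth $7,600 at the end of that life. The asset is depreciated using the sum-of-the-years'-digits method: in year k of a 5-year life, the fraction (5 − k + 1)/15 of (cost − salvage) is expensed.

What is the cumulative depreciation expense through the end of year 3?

$50,160

Depreciable base = $70,300 − $7,600 = $62,700.
Sum of the years' digits = 5+4+3+2+1 = 15.
Year 1: $62,700 × 5/15 = $20,900. Book value $49,400.
Year 2: $62,700 × 4/15 = $16,720. Book value $32,680.
Year 3: $62,700 × 3/15 = $12,540. Book value $20,140.
Accumulated through year 3 = $70,300 − $20,140 = $50,160.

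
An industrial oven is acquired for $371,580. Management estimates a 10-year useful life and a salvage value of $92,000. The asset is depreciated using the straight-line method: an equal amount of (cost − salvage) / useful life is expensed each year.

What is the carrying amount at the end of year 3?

Depreciable base = $371,580 − $92,000 = $279,580.
Annual expense = $279,580 / 10 = $27,958.
End of year 1: book value $343,622.
End of year 2: book value $315,664.
End of year 3: book value $287,706.

$287,706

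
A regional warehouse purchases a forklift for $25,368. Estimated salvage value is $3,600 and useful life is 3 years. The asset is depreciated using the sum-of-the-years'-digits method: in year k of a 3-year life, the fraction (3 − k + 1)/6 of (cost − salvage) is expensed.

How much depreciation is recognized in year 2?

Depreciable base = $25,368 − $3,600 = $21,768.
Sum of the years' digits = 3+2+1 = 6.
Year 1: $21,768 × 3/6 = $10,884. Book value $14,484.
Year 2: $21,768 × 2/6 = $7,256. Book value $7,228.

$7,256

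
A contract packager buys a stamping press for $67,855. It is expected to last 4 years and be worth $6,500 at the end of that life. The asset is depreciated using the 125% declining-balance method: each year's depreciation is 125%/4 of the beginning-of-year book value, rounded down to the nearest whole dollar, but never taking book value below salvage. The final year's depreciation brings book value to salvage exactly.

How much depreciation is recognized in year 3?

$10,022

Depreciable base = $67,855 − $6,500 = $61,355.
Year 1: ⌊$67,855 × 125%/4⌋ = $21,204. Book value $46,651.
Year 2: ⌊$46,651 × 125%/4⌋ = $14,578. Book value $32,073.
Year 3: ⌊$32,073 × 125%/4⌋ = $10,022. Book value $22,051.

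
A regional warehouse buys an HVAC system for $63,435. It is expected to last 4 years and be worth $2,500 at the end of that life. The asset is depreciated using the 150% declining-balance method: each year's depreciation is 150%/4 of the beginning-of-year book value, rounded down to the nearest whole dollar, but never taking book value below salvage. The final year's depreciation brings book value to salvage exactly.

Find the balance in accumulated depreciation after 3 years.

Depreciable base = $63,435 − $2,500 = $60,935.
Year 1: ⌊$63,435 × 150%/4⌋ = $23,788. Book value $39,647.
Year 2: ⌊$39,647 × 150%/4⌋ = $14,867. Book value $24,780.
Year 3: ⌊$24,780 × 150%/4⌋ = $9,292. Book value $15,488.
Accumulated through year 3 = $63,435 − $15,488 = $47,947.

$47,947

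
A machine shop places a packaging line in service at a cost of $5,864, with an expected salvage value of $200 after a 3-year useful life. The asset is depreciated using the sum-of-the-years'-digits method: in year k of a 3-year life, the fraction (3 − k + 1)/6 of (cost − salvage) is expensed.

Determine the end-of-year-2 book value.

$1,144

Depreciable base = $5,864 − $200 = $5,664.
Sum of the years' digits = 3+2+1 = 6.
Year 1: $5,664 × 3/6 = $2,832. Book value $3,032.
Year 2: $5,664 × 2/6 = $1,888. Book value $1,144.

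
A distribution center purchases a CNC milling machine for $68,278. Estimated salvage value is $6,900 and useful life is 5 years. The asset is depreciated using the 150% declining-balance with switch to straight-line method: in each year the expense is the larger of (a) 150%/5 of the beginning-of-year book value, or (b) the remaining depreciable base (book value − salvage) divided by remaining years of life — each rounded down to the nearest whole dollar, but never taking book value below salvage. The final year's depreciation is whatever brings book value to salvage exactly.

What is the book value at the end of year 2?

Depreciable base = $68,278 − $6,900 = $61,378.
Year 1: DB = ⌊$68,278 × 150%/5⌋ = $20,483; SL = ⌊$61,378/5⌋ = $12,275 → take DB $20,483. Book value $47,795.
Year 2: DB = ⌊$47,795 × 150%/5⌋ = $14,338; SL = ⌊$40,895/4⌋ = $10,223 → take DB $14,338. Book value $33,457.

$33,457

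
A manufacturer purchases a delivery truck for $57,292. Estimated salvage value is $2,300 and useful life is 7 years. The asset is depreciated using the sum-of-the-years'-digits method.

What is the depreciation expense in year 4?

Depreciable base = $57,292 − $2,300 = $54,992.
Sum of the years' digits = 7+6+5+4+3+2+1 = 28.
Year 1: $54,992 × 7/28 = $13,748. Book value $43,544.
Year 2: $54,992 × 6/28 = $11,784. Book value $31,760.
Year 3: $54,992 × 5/28 = $9,820. Book value $21,940.
Year 4: $54,992 × 4/28 = $7,856. Book value $14,084.

$7,856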